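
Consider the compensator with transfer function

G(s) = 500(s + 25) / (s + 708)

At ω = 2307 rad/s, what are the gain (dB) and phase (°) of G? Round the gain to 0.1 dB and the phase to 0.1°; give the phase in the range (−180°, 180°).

At s = jω = j2307:
zero (s+25): 25 + j2307 → |·| = √(25²+2307²) = √5322874 ≈ 2307.1, ∠ = arctan(2307/25) ≈ 89.38°
pole (s+708): 708 + j2307 → |·| = √(708²+2307²) = √5823513 ≈ 2413.2, ∠ = arctan(2307/708) ≈ 72.94°
|G| = 500 · 2307.1 / 2413.2 ≈ 478.02
Gain = 20 log₁₀(478.02) ≈ 53.59 dB
∠G = 89.38° − 72.94° = 16.44°

53.6 dB, 16.4°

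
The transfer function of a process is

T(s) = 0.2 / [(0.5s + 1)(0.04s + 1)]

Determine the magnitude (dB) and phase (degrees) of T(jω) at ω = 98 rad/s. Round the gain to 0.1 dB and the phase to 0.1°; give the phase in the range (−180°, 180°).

At ω = 98 rad/s:
pole (1 + j98·0.5) = 1 + j49 → |·| ≈ 49.01, ∠ ≈ 88.83°
pole (1 + j98·0.04) = 1 + j3.92 → |·| ≈ 4.0455, ∠ ≈ 75.69°
|T| = 0.2 · 1 / (49.01 · 4.0455) ≈ 0.0010087
Gain = 20 log₁₀(0.0010087) ≈ -59.92 dB
∠T = (0°) − (88.83° + 75.69°) = -164.52°

-59.9 dB, -164.5°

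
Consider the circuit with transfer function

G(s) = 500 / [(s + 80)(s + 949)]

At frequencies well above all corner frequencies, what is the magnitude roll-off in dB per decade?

-40 dB/decade

Each pole contributes −20 dB/decade at high frequency; each zero contributes +20 dB/decade.
Net: 0 zero(s) − 2 pole(s) → -40 dB/decade.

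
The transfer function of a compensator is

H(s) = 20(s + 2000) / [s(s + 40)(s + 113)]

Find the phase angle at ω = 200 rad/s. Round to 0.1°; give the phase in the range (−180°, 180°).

136.5°

At s = jω = j200:
zero (s+2000): 2000 + j200 → |·| = √(2000²+200²) = √4040000 ≈ 2010, ∠ = arctan(200/2000) ≈ 5.71°
pole (s+40): 40 + j200 → |·| = √(40²+200²) = √41600 ≈ 203.96, ∠ = arctan(200/40) ≈ 78.69°
pole (s+113): 113 + j200 → |·| = √(113²+200²) = √52769 ≈ 229.72, ∠ = arctan(200/113) ≈ 60.53°
pole at origin: |s| = 200, ∠ = 90.00° (in denominator)
∠H = 5.71° − 229.22° = -223.51° ≡ 136.49° (principal value)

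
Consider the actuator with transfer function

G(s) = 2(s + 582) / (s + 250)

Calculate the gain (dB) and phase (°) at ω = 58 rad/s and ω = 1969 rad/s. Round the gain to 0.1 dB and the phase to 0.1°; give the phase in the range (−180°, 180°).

ω = 58: 13.2 dB, -7.4°; ω = 1969: 6.3 dB, -9.2°

At s = jω = j58:
zero (s+582): 582 + j58 → |·| = √(582²+58²) = √342088 ≈ 584.88, ∠ = arctan(58/582) ≈ 5.69°
pole (s+250): 250 + j58 → |·| = √(250²+58²) = √65864 ≈ 256.64, ∠ = arctan(58/250) ≈ 13.06°
|G| = 2 · 584.88 / 256.64 ≈ 4.558
Gain = 20 log₁₀(4.558) ≈ 13.18 dB
∠G = 5.69° − 13.06° = -7.37°

At s = jω = j1969:
zero (s+582): 582 + j1969 → |·| = √(582²+1969²) = √4215685 ≈ 2053.2, ∠ = arctan(1969/582) ≈ 73.53°
pole (s+250): 250 + j1969 → |·| = √(250²+1969²) = √3939461 ≈ 1984.8, ∠ = arctan(1969/250) ≈ 82.76°
|G| = 2 · 2053.2 / 1984.8 ≈ 2.0689
Gain = 20 log₁₀(2.0689) ≈ 6.31 dB
∠G = 73.53° − 82.76° = -9.23°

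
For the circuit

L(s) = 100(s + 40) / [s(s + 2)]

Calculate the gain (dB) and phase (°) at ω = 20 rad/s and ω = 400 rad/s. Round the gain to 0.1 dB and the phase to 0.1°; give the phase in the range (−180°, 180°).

At s = jω = j20:
zero (s+40): 40 + j20 → |·| = √(40²+20²) = √2000 ≈ 44.721, ∠ = arctan(20/40) ≈ 26.57°
pole (s+2): 2 + j20 → |·| = √(2²+20²) = √404 ≈ 20.1, ∠ = arctan(20/2) ≈ 84.29°
pole at origin: |s| = 20, ∠ = 90.00° (in denominator)
|L| = 100 · 44.721 / 402 ≈ 11.125
Gain = 20 log₁₀(11.125) ≈ 20.93 dB
∠L = 26.57° − 174.29° = -147.72°

At s = jω = j400:
zero (s+40): 40 + j400 → |·| = √(40²+400²) = √161600 ≈ 402, ∠ = arctan(400/40) ≈ 84.29°
pole (s+2): 2 + j400 → |·| = √(2²+400²) = √160004 ≈ 400, ∠ = arctan(400/2) ≈ 89.71°
pole at origin: |s| = 400, ∠ = 90.00° (in denominator)
|L| = 100 · 402 / 1.6e+05 ≈ 0.25125
Gain = 20 log₁₀(0.25125) ≈ -12.00 dB
∠L = 84.29° − 179.71° = -95.42°

ω = 20: 20.9 dB, -147.7°; ω = 400: -12.0 dB, -95.4°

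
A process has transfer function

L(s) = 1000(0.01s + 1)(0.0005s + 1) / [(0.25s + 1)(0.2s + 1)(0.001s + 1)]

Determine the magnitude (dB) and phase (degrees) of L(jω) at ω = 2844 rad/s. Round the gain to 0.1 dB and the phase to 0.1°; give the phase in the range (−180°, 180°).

At ω = 2844 rad/s:
zero (1 + j2844·0.01) = 1 + j28.44 → |·| ≈ 28.458, ∠ ≈ 87.99°
zero (1 + j2844·0.0005) = 1 + j1.422 → |·| ≈ 1.7384, ∠ ≈ 54.88°
pole (1 + j2844·0.25) = 1 + j711 → |·| ≈ 711, ∠ ≈ 89.92°
pole (1 + j2844·0.2) = 1 + j568.8 → |·| ≈ 568.8, ∠ ≈ 89.90°
pole (1 + j2844·0.001) = 1 + j2.844 → |·| ≈ 3.0147, ∠ ≈ 70.63°
|L| = 1000 · 28.458 · 1.7384 / (711 · 568.8 · 3.0147) ≈ 0.040577
Gain = 20 log₁₀(0.040577) ≈ -27.83 dB
∠L = (87.99° + 54.88°) − (89.92° + 89.90° + 70.63°) = -107.58°

-27.8 dB, -107.6°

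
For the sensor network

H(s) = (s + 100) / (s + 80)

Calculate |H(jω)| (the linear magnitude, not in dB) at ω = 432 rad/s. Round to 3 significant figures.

1.01

At s = jω = j432:
zero (s+100): 100 + j432 → |·| = √(100²+432²) = √196624 ≈ 443.42, ∠ = arctan(432/100) ≈ 76.97°
pole (s+80): 80 + j432 → |·| = √(80²+432²) = √193024 ≈ 439.34, ∠ = arctan(432/80) ≈ 79.51°
|H| = 1 · 443.42 / 439.34 ≈ 1.0093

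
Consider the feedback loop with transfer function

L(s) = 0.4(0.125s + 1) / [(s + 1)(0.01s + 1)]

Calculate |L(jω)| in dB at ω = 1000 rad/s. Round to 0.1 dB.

At ω = 1000 rad/s:
zero (1 + j1000·0.125) = 1 + j125 → |·| ≈ 125, ∠ ≈ 89.54°
pole (1 + j1000·1) = 1 + j1000 → |·| ≈ 1000, ∠ ≈ 89.94°
pole (1 + j1000·0.01) = 1 + j10 → |·| ≈ 10.05, ∠ ≈ 84.29°
|L| = 0.4 · 125 / (1000 · 10.05) ≈ 0.0049751
Gain = 20 log₁₀(0.0049751) ≈ -46.06 dB

-46.1 dB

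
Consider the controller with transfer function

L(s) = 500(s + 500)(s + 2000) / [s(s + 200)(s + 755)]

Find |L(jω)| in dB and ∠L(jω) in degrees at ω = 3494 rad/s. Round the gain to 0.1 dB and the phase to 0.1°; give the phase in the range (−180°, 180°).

At s = jω = j3494:
zero (s+500): 500 + j3494 → |·| = √(500²+3494²) = √12458036 ≈ 3529.6, ∠ = arctan(3494/500) ≈ 81.86°
zero (s+2000): 2000 + j3494 → |·| = √(2000²+3494²) = √16208036 ≈ 4025.9, ∠ = arctan(3494/2000) ≈ 60.21°
pole (s+200): 200 + j3494 → |·| = √(200²+3494²) = √12248036 ≈ 3499.7, ∠ = arctan(3494/200) ≈ 86.72°
pole (s+755): 755 + j3494 → |·| = √(755²+3494²) = √12778061 ≈ 3574.6, ∠ = arctan(3494/755) ≈ 77.81°
pole at origin: |s| = 3494, ∠ = 90.00° (in denominator)
|L| = 500 · 1.421e+07 / 4.371e+10 ≈ 0.16255
Gain = 20 log₁₀(0.16255) ≈ -15.78 dB
∠L = 142.07° − 254.53° = -112.46°

-15.8 dB, -112.5°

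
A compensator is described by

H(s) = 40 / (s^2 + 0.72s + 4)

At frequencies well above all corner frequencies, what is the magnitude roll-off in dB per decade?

-40 dB/decade

Each pole contributes −20 dB/decade at high frequency; each zero contributes +20 dB/decade.
Net: 0 zero(s) − 2 pole(s) → -40 dB/decade.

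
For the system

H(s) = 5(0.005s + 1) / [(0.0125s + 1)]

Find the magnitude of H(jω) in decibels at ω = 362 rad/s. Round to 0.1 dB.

At ω = 362 rad/s:
zero (1 + j362·0.005) = 1 + j1.81 → |·| ≈ 2.0679, ∠ ≈ 61.08°
pole (1 + j362·0.0125) = 1 + j4.525 → |·| ≈ 4.6342, ∠ ≈ 77.54°
|H| = 5 · 2.0679 / (4.6342) ≈ 2.2311
Gain = 20 log₁₀(2.2311) ≈ 6.97 dB

7.0 dB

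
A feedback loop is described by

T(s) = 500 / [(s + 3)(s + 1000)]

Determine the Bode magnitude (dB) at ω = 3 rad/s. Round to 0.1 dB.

At s = jω = j3:
pole (s+3): 3 + j3 → |·| = √(3²+3²) = √18 ≈ 4.2426, ∠ = arctan(3/3) ≈ 45.00°
pole (s+1000): 1000 + j3 → |·| = √(1000²+3²) = √1000009 ≈ 1000, ∠ = arctan(3/1000) ≈ 0.17°
|T| = 500 / 4242.6 ≈ 0.11785
Gain = 20 log₁₀(0.11785) ≈ -18.57 dB

-18.6 dB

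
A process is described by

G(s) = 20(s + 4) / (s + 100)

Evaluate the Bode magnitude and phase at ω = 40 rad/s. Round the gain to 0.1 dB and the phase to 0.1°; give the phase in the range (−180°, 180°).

17.5 dB, 62.5°

At s = jω = j40:
zero (s+4): 4 + j40 → |·| = √(4²+40²) = √1616 ≈ 40.2, ∠ = arctan(40/4) ≈ 84.29°
pole (s+100): 100 + j40 → |·| = √(100²+40²) = √11600 ≈ 107.7, ∠ = arctan(40/100) ≈ 21.80°
|G| = 20 · 40.2 / 107.7 ≈ 7.4652
Gain = 20 log₁₀(7.4652) ≈ 17.46 dB
∠G = 84.29° − 21.80° = 62.49°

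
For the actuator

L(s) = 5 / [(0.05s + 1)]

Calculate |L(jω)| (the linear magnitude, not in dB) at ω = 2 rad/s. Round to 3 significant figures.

At ω = 2 rad/s:
pole (1 + j2·0.05) = 1 + j0.1 → |·| ≈ 1.005, ∠ ≈ 5.71°
|L| = 5 · 1 / (1.005) ≈ 4.9751

4.98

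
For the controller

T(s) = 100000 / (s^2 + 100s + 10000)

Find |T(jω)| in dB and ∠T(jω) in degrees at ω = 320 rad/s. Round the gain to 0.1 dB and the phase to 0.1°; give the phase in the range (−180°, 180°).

At s = jω = j320:
quadratic: (j320)² + 100·j320 + 10000 = -92400 + j32000 → |·| ≈ 97784, ∠ ≈ 160.90°
|T| = 100000 / 97784 ≈ 1.0227
Gain = 20 log₁₀(1.0227) ≈ 0.19 dB
∠T = 0.00° − 160.90° = -160.90°

0.2 dB, -160.9°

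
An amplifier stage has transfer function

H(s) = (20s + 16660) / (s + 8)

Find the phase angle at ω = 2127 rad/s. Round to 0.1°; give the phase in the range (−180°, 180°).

Substitute s = j2127:
Numerator: 20(j2127) + 16660 = 16660 + j42540
Denominator: (j2127) + 8 = 8 + j2127
|N| = √(16660² + 42540²) ≈ 45686, ∠N ≈ 68.61°
|D| = √(8² + 2127²) ≈ 2127, ∠D ≈ 89.78°
∠H = 68.61° − 89.78° = -21.17°

-21.2°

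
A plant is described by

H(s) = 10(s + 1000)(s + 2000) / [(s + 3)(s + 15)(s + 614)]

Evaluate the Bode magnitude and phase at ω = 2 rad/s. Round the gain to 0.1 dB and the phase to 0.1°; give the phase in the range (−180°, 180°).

55.5 dB, -41.3°

At s = jω = j2:
zero (s+1000): 1000 + j2 → |·| = √(1000²+2²) = √1000004 ≈ 1000, ∠ = arctan(2/1000) ≈ 0.11°
zero (s+2000): 2000 + j2 → |·| = √(2000²+2²) = √4000004 ≈ 2000, ∠ = arctan(2/2000) ≈ 0.06°
pole (s+3): 3 + j2 → |·| = √(3²+2²) = √13 ≈ 3.6056, ∠ = arctan(2/3) ≈ 33.69°
pole (s+15): 15 + j2 → |·| = √(15²+2²) = √229 ≈ 15.133, ∠ = arctan(2/15) ≈ 7.59°
pole (s+614): 614 + j2 → |·| = √(614²+2²) = √377000 ≈ 614, ∠ = arctan(2/614) ≈ 0.19°
|H| = 10 · 2e+06 / 33502 ≈ 596.98
Gain = 20 log₁₀(596.98) ≈ 55.52 dB
∠H = 0.17° − 41.47° = -41.30°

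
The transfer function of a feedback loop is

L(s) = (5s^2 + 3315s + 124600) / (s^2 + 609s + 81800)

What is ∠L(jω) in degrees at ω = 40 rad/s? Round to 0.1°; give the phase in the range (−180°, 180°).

31.8°

Substitute s = j40:
Numerator: 5(j40)^2 + 3315(j40) + 124600 = 116600 + j132600
Denominator: (j40)^2 + 609(j40) + 81800 = 80200 + j24360
|N| = √(116600² + 132600²) ≈ 1.7657e+05, ∠N ≈ 48.67°
|D| = √(80200² + 24360²) ≈ 83818, ∠D ≈ 16.90°
∠L = 48.67° − 16.90° = 31.77°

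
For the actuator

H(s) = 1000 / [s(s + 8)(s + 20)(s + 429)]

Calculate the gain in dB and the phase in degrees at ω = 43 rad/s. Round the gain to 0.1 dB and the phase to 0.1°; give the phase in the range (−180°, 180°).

-91.7 dB, 119.8°

At s = jω = j43:
pole (s+8): 8 + j43 → |·| = √(8²+43²) = √1913 ≈ 43.738, ∠ = arctan(43/8) ≈ 79.46°
pole (s+20): 20 + j43 → |·| = √(20²+43²) = √2249 ≈ 47.424, ∠ = arctan(43/20) ≈ 65.06°
pole (s+429): 429 + j43 → |·| = √(429²+43²) = √185890 ≈ 431.15, ∠ = arctan(43/429) ≈ 5.72°
pole at origin: |s| = 43, ∠ = 90.00° (in denominator)
|H| = 1000 / 3.8455e+07 ≈ 2.6004e-05
Gain = 20 log₁₀(2.6004e-05) ≈ -91.70 dB
∠H = 0.00° − 240.24° = -240.24° ≡ 119.76° (principal value)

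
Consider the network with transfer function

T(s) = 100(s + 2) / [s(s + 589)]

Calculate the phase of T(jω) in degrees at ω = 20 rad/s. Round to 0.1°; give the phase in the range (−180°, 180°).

At s = jω = j20:
zero (s+2): 2 + j20 → |·| = √(2²+20²) = √404 ≈ 20.1, ∠ = arctan(20/2) ≈ 84.29°
pole (s+589): 589 + j20 → |·| = √(589²+20²) = √347321 ≈ 589.34, ∠ = arctan(20/589) ≈ 1.94°
pole at origin: |s| = 20, ∠ = 90.00° (in denominator)
∠T = 84.29° − 91.94° = -7.65°

-7.7°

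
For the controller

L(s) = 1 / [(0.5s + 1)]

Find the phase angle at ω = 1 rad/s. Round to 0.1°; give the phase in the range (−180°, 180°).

At ω = 1 rad/s:
pole (1 + j1·0.5) = 1 + j0.5 → |·| ≈ 1.118, ∠ ≈ 26.57°
∠L = (0°) − (26.57°) = -26.57°

-26.6°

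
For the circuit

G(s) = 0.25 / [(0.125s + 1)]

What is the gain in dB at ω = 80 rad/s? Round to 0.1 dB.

At ω = 80 rad/s:
pole (1 + j80·0.125) = 1 + j10 → |·| ≈ 10.05, ∠ ≈ 84.29°
|G| = 0.25 · 1 / (10.05) ≈ 0.024876
Gain = 20 log₁₀(0.024876) ≈ -32.08 dB

-32.1 dB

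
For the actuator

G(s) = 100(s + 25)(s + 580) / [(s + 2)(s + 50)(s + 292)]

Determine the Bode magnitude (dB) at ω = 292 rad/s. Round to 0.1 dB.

-5.5 dB

At s = jω = j292:
zero (s+25): 25 + j292 → |·| = √(25²+292²) = √85889 ≈ 293.07, ∠ = arctan(292/25) ≈ 85.11°
zero (s+580): 580 + j292 → |·| = √(580²+292²) = √421664 ≈ 649.36, ∠ = arctan(292/580) ≈ 26.72°
pole (s+2): 2 + j292 → |·| = √(2²+292²) = √85268 ≈ 292.01, ∠ = arctan(292/2) ≈ 89.61°
pole (s+50): 50 + j292 → |·| = √(50²+292²) = √87764 ≈ 296.25, ∠ = arctan(292/50) ≈ 80.28°
pole (s+292): 292 + j292 → |·| = √(292²+292²) = √170528 ≈ 412.95, ∠ = arctan(292/292) ≈ 45.00°
|G| = 100 · 1.9031e+05 / 3.5723e+07 ≈ 0.53274
Gain = 20 log₁₀(0.53274) ≈ -5.47 dB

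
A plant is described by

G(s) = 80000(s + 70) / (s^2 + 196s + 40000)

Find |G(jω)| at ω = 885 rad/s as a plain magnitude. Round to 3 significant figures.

At s = jω = j885:
zero (s+70): 70 + j885 → |·| = √(70²+885²) = √788125 ≈ 887.76, ∠ = arctan(885/70) ≈ 85.48°
quadratic: (j885)² + 196·j885 + 40000 = -743225 + j173460 → |·| ≈ 7.632e+05, ∠ ≈ 166.86°
|G| = 80000 · 887.76 / 7.632e+05 ≈ 93.057

93.1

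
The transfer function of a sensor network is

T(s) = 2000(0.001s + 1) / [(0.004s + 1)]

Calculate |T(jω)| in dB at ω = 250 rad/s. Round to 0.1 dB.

At ω = 250 rad/s:
zero (1 + j250·0.001) = 1 + j0.25 → |·| ≈ 1.0308, ∠ ≈ 14.04°
pole (1 + j250·0.004) = 1 + j1 → |·| ≈ 1.4142, ∠ ≈ 45.00°
|T| = 2000 · 1.0308 / (1.4142) ≈ 1457.8
Gain = 20 log₁₀(1457.8) ≈ 63.27 dB

63.3 dB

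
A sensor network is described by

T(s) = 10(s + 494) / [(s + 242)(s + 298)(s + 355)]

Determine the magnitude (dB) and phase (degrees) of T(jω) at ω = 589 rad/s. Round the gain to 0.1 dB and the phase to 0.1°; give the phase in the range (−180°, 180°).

-91.5 dB, -139.7°

At s = jω = j589:
zero (s+494): 494 + j589 → |·| = √(494²+589²) = √590957 ≈ 768.74, ∠ = arctan(589/494) ≈ 50.01°
pole (s+242): 242 + j589 → |·| = √(242²+589²) = √405485 ≈ 636.78, ∠ = arctan(589/242) ≈ 67.66°
pole (s+298): 298 + j589 → |·| = √(298²+589²) = √435725 ≈ 660.09, ∠ = arctan(589/298) ≈ 63.16°
pole (s+355): 355 + j589 → |·| = √(355²+589²) = √472946 ≈ 687.71, ∠ = arctan(589/355) ≈ 58.92°
|T| = 10 · 768.74 / 2.8907e+08 ≈ 2.6594e-05
Gain = 20 log₁₀(2.6594e-05) ≈ -91.50 dB
∠T = 50.01° − 189.74° = -139.73°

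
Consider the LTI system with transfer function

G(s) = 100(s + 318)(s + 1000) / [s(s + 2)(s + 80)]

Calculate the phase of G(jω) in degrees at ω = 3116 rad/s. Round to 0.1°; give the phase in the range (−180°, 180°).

At s = jω = j3116:
zero (s+318): 318 + j3116 → |·| = √(318²+3116²) = √9810580 ≈ 3132.2, ∠ = arctan(3116/318) ≈ 84.17°
zero (s+1000): 1000 + j3116 → |·| = √(1000²+3116²) = √10709456 ≈ 3272.5, ∠ = arctan(3116/1000) ≈ 72.21°
pole (s+2): 2 + j3116 → |·| = √(2²+3116²) = √9709460 ≈ 3116, ∠ = arctan(3116/2) ≈ 89.96°
pole (s+80): 80 + j3116 → |·| = √(80²+3116²) = √9715856 ≈ 3117, ∠ = arctan(3116/80) ≈ 88.53°
pole at origin: |s| = 3116, ∠ = 90.00° (in denominator)
∠G = 156.38° − 268.49° = -112.11°

-112.1°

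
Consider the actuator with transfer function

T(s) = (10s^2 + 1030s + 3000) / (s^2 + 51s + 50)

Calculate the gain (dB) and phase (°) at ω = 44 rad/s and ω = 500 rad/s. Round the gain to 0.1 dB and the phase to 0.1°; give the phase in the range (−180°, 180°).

ω = 44: 24.3 dB, -20.2°; ω = 500: 20.1 dB, -5.8°

Substitute s = j44:
Numerator: 10(j44)^2 + 1030(j44) + 3000 = -16360 + j45320
Denominator: (j44)^2 + 51(j44) + 50 = -1886 + j2244
|N| = √(16360² + 45320²) ≈ 48182, ∠N ≈ 109.85°
|D| = √(1886² + 2244²) ≈ 2931.3, ∠D ≈ 130.05°
|T| = 48182 / 2931.3 ≈ 16.437
Gain = 20 log₁₀(16.437) ≈ 24.32 dB
∠T = 109.85° − 130.05° = -20.20°

Substitute s = j500:
Numerator: 10(j500)^2 + 1030(j500) + 3000 = -2497000 + j515000
Denominator: (j500)^2 + 51(j500) + 50 = -249950 + j25500
|N| = √(2497000² + 515000²) ≈ 2.5496e+06, ∠N ≈ 168.35°
|D| = √(249950² + 25500²) ≈ 2.5125e+05, ∠D ≈ 174.17°
|T| = 2.5496e+06 / 2.5125e+05 ≈ 10.148
Gain = 20 log₁₀(10.148) ≈ 20.13 dB
∠T = 168.35° − 174.17° = -5.82°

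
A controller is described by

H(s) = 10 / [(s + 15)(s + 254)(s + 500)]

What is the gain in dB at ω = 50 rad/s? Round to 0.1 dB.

At s = jω = j50:
pole (s+15): 15 + j50 → |·| = √(15²+50²) = √2725 ≈ 52.202, ∠ = arctan(50/15) ≈ 73.30°
pole (s+254): 254 + j50 → |·| = √(254²+50²) = √67016 ≈ 258.87, ∠ = arctan(50/254) ≈ 11.14°
pole (s+500): 500 + j50 → |·| = √(500²+50²) = √252500 ≈ 502.49, ∠ = arctan(50/500) ≈ 5.71°
|H| = 10 / 6.7904e+06 ≈ 1.4727e-06
Gain = 20 log₁₀(1.4727e-06) ≈ -116.64 dB

-116.6 dB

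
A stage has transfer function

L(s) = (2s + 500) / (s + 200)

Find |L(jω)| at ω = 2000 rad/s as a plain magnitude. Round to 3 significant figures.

Substitute s = j2000:
Numerator: 2(j2000) + 500 = 500 + j4000
Denominator: (j2000) + 200 = 200 + j2000
|N| = √(500² + 4000²) ≈ 4031.1, ∠N ≈ 82.87°
|D| = √(200² + 2000²) ≈ 2010, ∠D ≈ 84.29°
|L| = 4031.1 / 2010 ≈ 2.0055

2.01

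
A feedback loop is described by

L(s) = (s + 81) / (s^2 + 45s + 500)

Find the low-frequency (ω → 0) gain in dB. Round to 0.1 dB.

-15.8 dB

L(0) = 81 / 500 = 0.162
20 log₁₀(0.162) ≈ -15.81 dB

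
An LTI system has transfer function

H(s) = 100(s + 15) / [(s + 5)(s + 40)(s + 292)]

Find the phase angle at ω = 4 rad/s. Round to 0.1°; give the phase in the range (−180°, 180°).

-30.2°

At s = jω = j4:
zero (s+15): 15 + j4 → |·| = √(15²+4²) = √241 ≈ 15.524, ∠ = arctan(4/15) ≈ 14.93°
pole (s+5): 5 + j4 → |·| = √(5²+4²) = √41 ≈ 6.4031, ∠ = arctan(4/5) ≈ 38.66°
pole (s+40): 40 + j4 → |·| = √(40²+4²) = √1616 ≈ 40.2, ∠ = arctan(4/40) ≈ 5.71°
pole (s+292): 292 + j4 → |·| = √(292²+4²) = √85280 ≈ 292.03, ∠ = arctan(4/292) ≈ 0.78°
∠H = 14.93° − 45.15° = -30.22°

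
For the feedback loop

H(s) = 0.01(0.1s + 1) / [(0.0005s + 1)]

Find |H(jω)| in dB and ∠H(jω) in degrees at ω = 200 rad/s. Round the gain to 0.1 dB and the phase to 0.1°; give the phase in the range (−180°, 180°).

-14.0 dB, 81.4°

At ω = 200 rad/s:
zero (1 + j200·0.1) = 1 + j20 → |·| ≈ 20.025, ∠ ≈ 87.14°
pole (1 + j200·0.0005) = 1 + j0.1 → |·| ≈ 1.005, ∠ ≈ 5.71°
|H| = 0.01 · 20.025 / (1.005) ≈ 0.19925
Gain = 20 log₁₀(0.19925) ≈ -14.01 dB
∠H = (87.14°) − (5.71°) = 81.43°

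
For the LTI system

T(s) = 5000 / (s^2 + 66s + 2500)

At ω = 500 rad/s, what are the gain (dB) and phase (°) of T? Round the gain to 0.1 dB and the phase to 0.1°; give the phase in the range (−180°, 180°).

At s = jω = j500:
quadratic: (j500)² + 66·j500 + 2500 = -247500 + j33000 → |·| ≈ 2.4969e+05, ∠ ≈ 172.41°
|T| = 5000 / 2.4969e+05 ≈ 0.020025
Gain = 20 log₁₀(0.020025) ≈ -33.97 dB
∠T = 0.00° − 172.41° = -172.41°

-34.0 dB, -172.4°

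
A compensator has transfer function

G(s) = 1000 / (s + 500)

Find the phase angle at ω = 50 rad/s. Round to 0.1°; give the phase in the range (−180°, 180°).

Substitute s = j50:
Numerator: 1000 = 1000 + j0
Denominator: (j50) + 500 = 500 + j50
|N| = √(1000² + 0²) ≈ 1000, ∠N ≈ 0.00°
|D| = √(500² + 50²) ≈ 502.49, ∠D ≈ 5.71°
∠G = 0.00° − 5.71° = -5.71°

-5.7°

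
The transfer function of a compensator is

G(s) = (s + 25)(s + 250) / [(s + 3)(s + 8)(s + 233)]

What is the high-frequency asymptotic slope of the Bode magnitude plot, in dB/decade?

Each pole contributes −20 dB/decade at high frequency; each zero contributes +20 dB/decade.
Net: 2 zero(s) − 3 pole(s) → -20 dB/decade.

-20 dB/decade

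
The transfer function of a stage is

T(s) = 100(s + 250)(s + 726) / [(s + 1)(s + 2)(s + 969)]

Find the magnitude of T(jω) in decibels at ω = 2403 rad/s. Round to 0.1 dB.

-27.8 dB

At s = jω = j2403:
zero (s+250): 250 + j2403 → |·| = √(250²+2403²) = √5836909 ≈ 2416, ∠ = arctan(2403/250) ≈ 84.06°
zero (s+726): 726 + j2403 → |·| = √(726²+2403²) = √6301485 ≈ 2510.3, ∠ = arctan(2403/726) ≈ 73.19°
pole (s+1): 1 + j2403 → |·| = √(1²+2403²) = √5774410 ≈ 2403, ∠ = arctan(2403/1) ≈ 89.98°
pole (s+2): 2 + j2403 → |·| = √(2²+2403²) = √5774413 ≈ 2403, ∠ = arctan(2403/2) ≈ 89.95°
pole (s+969): 969 + j2403 → |·| = √(969²+2403²) = √6713370 ≈ 2591, ∠ = arctan(2403/969) ≈ 68.04°
|T| = 100 · 6.0649e+06 / 1.4961e+10 ≈ 0.040538
Gain = 20 log₁₀(0.040538) ≈ -27.84 dB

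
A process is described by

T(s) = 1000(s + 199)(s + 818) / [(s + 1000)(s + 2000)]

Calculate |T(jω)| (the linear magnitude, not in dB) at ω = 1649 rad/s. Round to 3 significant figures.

612

At s = jω = j1649:
zero (s+199): 199 + j1649 → |·| = √(199²+1649²) = √2758802 ≈ 1661, ∠ = arctan(1649/199) ≈ 83.12°
zero (s+818): 818 + j1649 → |·| = √(818²+1649²) = √3388325 ≈ 1840.7, ∠ = arctan(1649/818) ≈ 63.62°
pole (s+1000): 1000 + j1649 → |·| = √(1000²+1649²) = √3719201 ≈ 1928.5, ∠ = arctan(1649/1000) ≈ 58.77°
pole (s+2000): 2000 + j1649 → |·| = √(2000²+1649²) = √6719201 ≈ 2592.1, ∠ = arctan(1649/2000) ≈ 39.51°
|T| = 1000 · 3.0574e+06 / 4.9989e+06 ≈ 611.61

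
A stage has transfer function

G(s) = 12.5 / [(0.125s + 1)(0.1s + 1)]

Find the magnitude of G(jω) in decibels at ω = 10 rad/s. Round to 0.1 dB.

14.8 dB

At ω = 10 rad/s:
pole (1 + j10·0.125) = 1 + j1.25 → |·| ≈ 1.6008, ∠ ≈ 51.34°
pole (1 + j10·0.1) = 1 + j1 → |·| ≈ 1.4142, ∠ ≈ 45.00°
|G| = 12.5 · 1 / (1.6008 · 1.4142) ≈ 5.5216
Gain = 20 log₁₀(5.5216) ≈ 14.84 dB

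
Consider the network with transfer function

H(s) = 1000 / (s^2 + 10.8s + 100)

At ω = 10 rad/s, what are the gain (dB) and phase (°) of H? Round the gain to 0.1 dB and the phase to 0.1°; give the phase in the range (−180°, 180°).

At s = jω = j10:
quadratic: (j10)² + 10.8·j10 + 100 = 0 + j108 → |·| ≈ 108, ∠ ≈ 90.00°
|H| = 1000 / 108 ≈ 9.2593
Gain = 20 log₁₀(9.2593) ≈ 19.33 dB
∠H = 0.00° − 90.00° = -90.00°

19.3 dB, -90.0°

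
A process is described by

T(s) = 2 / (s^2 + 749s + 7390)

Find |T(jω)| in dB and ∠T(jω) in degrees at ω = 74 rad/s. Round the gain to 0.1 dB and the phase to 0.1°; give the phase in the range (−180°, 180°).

-88.9 dB, -88.0°

Substitute s = j74:
Numerator: 2 = 2 + j0
Denominator: (j74)^2 + 749(j74) + 7390 = 1914 + j55426
|N| = √(2² + 0²) ≈ 2, ∠N ≈ 0.00°
|D| = √(1914² + 55426²) ≈ 55459, ∠D ≈ 88.02°
|T| = 2 / 55459 ≈ 3.6063e-05
Gain = 20 log₁₀(3.6063e-05) ≈ -88.86 dB
∠T = 0.00° − 88.02° = -88.02°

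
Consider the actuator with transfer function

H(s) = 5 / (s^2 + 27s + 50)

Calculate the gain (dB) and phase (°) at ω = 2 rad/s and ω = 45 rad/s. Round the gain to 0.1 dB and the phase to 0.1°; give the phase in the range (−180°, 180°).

ω = 2: -23.0 dB, -49.6°; ω = 45: -53.3 dB, -148.4°

Substitute s = j2:
Numerator: 5 = 5 + j0
Denominator: (j2)^2 + 27(j2) + 50 = 46 + j54
|N| = √(5² + 0²) ≈ 5, ∠N ≈ 0.00°
|D| = √(46² + 54²) ≈ 70.937, ∠D ≈ 49.57°
|H| = 5 / 70.937 ≈ 0.070485
Gain = 20 log₁₀(0.070485) ≈ -23.04 dB
∠H = 0.00° − 49.57° = -49.57°

Substitute s = j45:
Numerator: 5 = 5 + j0
Denominator: (j45)^2 + 27(j45) + 50 = -1975 + j1215
|N| = √(5² + 0²) ≈ 5, ∠N ≈ 0.00°
|D| = √(1975² + 1215²) ≈ 2318.8, ∠D ≈ 148.40°
|H| = 5 / 2318.8 ≈ 0.0021563
Gain = 20 log₁₀(0.0021563) ≈ -53.33 dB
∠H = 0.00° − 148.40° = -148.40°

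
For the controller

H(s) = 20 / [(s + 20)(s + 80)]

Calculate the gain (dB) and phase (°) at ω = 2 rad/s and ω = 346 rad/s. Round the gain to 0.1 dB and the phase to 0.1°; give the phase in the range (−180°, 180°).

ω = 2: -38.1 dB, -7.1°; ω = 346: -75.8 dB, -163.7°

At s = jω = j2:
pole (s+20): 20 + j2 → |·| = √(20²+2²) = √404 ≈ 20.1, ∠ = arctan(2/20) ≈ 5.71°
pole (s+80): 80 + j2 → |·| = √(80²+2²) = √6404 ≈ 80.025, ∠ = arctan(2/80) ≈ 1.43°
|H| = 20 / 1608.5 ≈ 0.012434
Gain = 20 log₁₀(0.012434) ≈ -38.11 dB
∠H = 0.00° − 7.14° = -7.14°

At s = jω = j346:
pole (s+20): 20 + j346 → |·| = √(20²+346²) = √120116 ≈ 346.58, ∠ = arctan(346/20) ≈ 86.69°
pole (s+80): 80 + j346 → |·| = √(80²+346²) = √126116 ≈ 355.13, ∠ = arctan(346/80) ≈ 76.98°
|H| = 20 / 1.2308e+05 ≈ 0.0001625
Gain = 20 log₁₀(0.0001625) ≈ -75.78 dB
∠H = 0.00° − 163.67° = -163.67°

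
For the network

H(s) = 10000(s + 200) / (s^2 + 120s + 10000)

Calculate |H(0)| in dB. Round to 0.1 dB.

46.0 dB

H(0) = 10000·200 / 10000 = 200
20 log₁₀(200) ≈ 46.02 dB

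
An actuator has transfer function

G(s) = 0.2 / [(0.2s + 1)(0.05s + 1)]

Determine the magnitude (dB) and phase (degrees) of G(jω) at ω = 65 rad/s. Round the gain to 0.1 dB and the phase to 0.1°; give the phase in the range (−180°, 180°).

At ω = 65 rad/s:
pole (1 + j65·0.2) = 1 + j13 → |·| ≈ 13.038, ∠ ≈ 85.60°
pole (1 + j65·0.05) = 1 + j3.25 → |·| ≈ 3.4004, ∠ ≈ 72.90°
|G| = 0.2 · 1 / (13.038 · 3.4004) ≈ 0.0045112
Gain = 20 log₁₀(0.0045112) ≈ -46.91 dB
∠G = (0°) − (85.60° + 72.90°) = -158.50°

-46.9 dB, -158.5°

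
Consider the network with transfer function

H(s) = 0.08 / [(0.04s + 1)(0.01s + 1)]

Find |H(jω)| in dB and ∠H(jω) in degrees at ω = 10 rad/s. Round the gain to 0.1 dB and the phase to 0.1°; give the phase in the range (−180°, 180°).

-22.6 dB, -27.5°

At ω = 10 rad/s:
pole (1 + j10·0.04) = 1 + j0.4 → |·| ≈ 1.077, ∠ ≈ 21.80°
pole (1 + j10·0.01) = 1 + j0.1 → |·| ≈ 1.005, ∠ ≈ 5.71°
|H| = 0.08 · 1 / (1.077 · 1.005) ≈ 0.073911
Gain = 20 log₁₀(0.073911) ≈ -22.63 dB
∠H = (0°) − (21.80° + 5.71°) = -27.51°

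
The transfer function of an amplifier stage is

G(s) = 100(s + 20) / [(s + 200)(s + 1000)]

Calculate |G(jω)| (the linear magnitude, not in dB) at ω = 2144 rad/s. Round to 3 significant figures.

At s = jω = j2144:
zero (s+20): 20 + j2144 → |·| = √(20²+2144²) = √4597136 ≈ 2144.1, ∠ = arctan(2144/20) ≈ 89.47°
pole (s+200): 200 + j2144 → |·| = √(200²+2144²) = √4636736 ≈ 2153.3, ∠ = arctan(2144/200) ≈ 84.67°
pole (s+1000): 1000 + j2144 → |·| = √(1000²+2144²) = √5596736 ≈ 2365.7, ∠ = arctan(2144/1000) ≈ 64.99°
|G| = 100 · 2144.1 / 5.0941e+06 ≈ 0.04209

0.0421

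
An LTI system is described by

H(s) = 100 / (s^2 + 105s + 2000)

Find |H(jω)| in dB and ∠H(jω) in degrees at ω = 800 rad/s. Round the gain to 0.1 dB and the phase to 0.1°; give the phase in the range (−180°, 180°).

Substitute s = j800:
Numerator: 100 = 100 + j0
Denominator: (j800)^2 + 105(j800) + 2000 = -638000 + j84000
|N| = √(100² + 0²) ≈ 100, ∠N ≈ 0.00°
|D| = √(638000² + 84000²) ≈ 6.4351e+05, ∠D ≈ 172.50°
|H| = 100 / 6.4351e+05 ≈ 0.0001554
Gain = 20 log₁₀(0.0001554) ≈ -76.17 dB
∠H = 0.00° − 172.50° = -172.50°

-76.2 dB, -172.5°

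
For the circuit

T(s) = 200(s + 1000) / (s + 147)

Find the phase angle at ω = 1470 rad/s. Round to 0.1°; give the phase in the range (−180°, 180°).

At s = jω = j1470:
zero (s+1000): 1000 + j1470 → |·| = √(1000²+1470²) = √3160900 ≈ 1777.9, ∠ = arctan(1470/1000) ≈ 55.77°
pole (s+147): 147 + j1470 → |·| = √(147²+1470²) = √2182509 ≈ 1477.3, ∠ = arctan(1470/147) ≈ 84.29°
∠T = 55.77° − 84.29° = -28.52°

-28.5°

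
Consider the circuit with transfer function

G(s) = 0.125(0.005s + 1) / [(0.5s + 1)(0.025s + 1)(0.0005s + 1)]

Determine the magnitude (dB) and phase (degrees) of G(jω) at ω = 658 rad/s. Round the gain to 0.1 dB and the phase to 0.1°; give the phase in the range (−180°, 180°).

-82.5 dB, -121.5°

At ω = 658 rad/s:
zero (1 + j658·0.005) = 1 + j3.29 → |·| ≈ 3.4386, ∠ ≈ 73.09°
pole (1 + j658·0.5) = 1 + j329 → |·| ≈ 329, ∠ ≈ 89.83°
pole (1 + j658·0.025) = 1 + j16.45 → |·| ≈ 16.48, ∠ ≈ 86.52°
pole (1 + j658·0.0005) = 1 + j0.329 → |·| ≈ 1.0527, ∠ ≈ 18.21°
|G| = 0.125 · 3.4386 / (329 · 16.48 · 1.0527) ≈ 7.5307e-05
Gain = 20 log₁₀(7.5307e-05) ≈ -82.46 dB
∠G = (73.09°) − (89.83° + 86.52° + 18.21°) = -121.47°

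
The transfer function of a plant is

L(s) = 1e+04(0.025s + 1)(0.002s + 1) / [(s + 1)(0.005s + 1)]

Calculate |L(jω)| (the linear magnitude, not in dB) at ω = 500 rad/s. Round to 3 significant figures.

At ω = 500 rad/s:
zero (1 + j500·0.025) = 1 + j12.5 → |·| ≈ 12.54, ∠ ≈ 85.43°
zero (1 + j500·0.002) = 1 + j1 → |·| ≈ 1.4142, ∠ ≈ 45.00°
pole (1 + j500·1) = 1 + j500 → |·| ≈ 500, ∠ ≈ 89.89°
pole (1 + j500·0.005) = 1 + j2.5 → |·| ≈ 2.6926, ∠ ≈ 68.20°
|L| = 1e+04 · 12.54 · 1.4142 / (500 · 2.6926) ≈ 131.72

132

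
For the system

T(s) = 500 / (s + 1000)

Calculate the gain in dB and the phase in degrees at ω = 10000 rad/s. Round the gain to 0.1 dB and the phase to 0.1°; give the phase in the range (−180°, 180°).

Substitute s = j10000:
Numerator: 500 = 500 + j0
Denominator: (j10000) + 1000 = 1000 + j10000
|N| = √(500² + 0²) ≈ 500, ∠N ≈ 0.00°
|D| = √(1000² + 10000²) ≈ 10050, ∠D ≈ 84.29°
|T| = 500 / 10050 ≈ 0.049751
Gain = 20 log₁₀(0.049751) ≈ -26.06 dB
∠T = 0.00° − 84.29° = -84.29°

-26.1 dB, -84.3°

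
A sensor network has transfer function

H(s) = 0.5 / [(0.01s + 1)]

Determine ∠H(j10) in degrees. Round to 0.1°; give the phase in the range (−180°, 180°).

At ω = 10 rad/s:
pole (1 + j10·0.01) = 1 + j0.1 → |·| ≈ 1.005, ∠ ≈ 5.71°
∠H = (0°) − (5.71°) = -5.71°

-5.7°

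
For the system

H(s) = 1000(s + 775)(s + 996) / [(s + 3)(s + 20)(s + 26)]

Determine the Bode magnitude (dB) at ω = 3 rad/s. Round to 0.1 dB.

110.7 dB

At s = jω = j3:
zero (s+775): 775 + j3 → |·| = √(775²+3²) = √600634 ≈ 775.01, ∠ = arctan(3/775) ≈ 0.22°
zero (s+996): 996 + j3 → |·| = √(996²+3²) = √992025 ≈ 996, ∠ = arctan(3/996) ≈ 0.17°
pole (s+3): 3 + j3 → |·| = √(3²+3²) = √18 ≈ 4.2426, ∠ = arctan(3/3) ≈ 45.00°
pole (s+20): 20 + j3 → |·| = √(20²+3²) = √409 ≈ 20.224, ∠ = arctan(3/20) ≈ 8.53°
pole (s+26): 26 + j3 → |·| = √(26²+3²) = √685 ≈ 26.173, ∠ = arctan(3/26) ≈ 6.58°
|H| = 1000 · 7.7191e+05 / 2245.7 ≈ 3.4373e+05
Gain = 20 log₁₀(3.4373e+05) ≈ 110.72 dB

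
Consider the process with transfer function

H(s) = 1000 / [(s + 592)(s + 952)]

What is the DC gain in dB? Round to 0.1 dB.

-55.0 dB

H(0) = 1000 / (592·952) ≈ 0.0017744
20 log₁₀(0.0017744) ≈ -55.02 dB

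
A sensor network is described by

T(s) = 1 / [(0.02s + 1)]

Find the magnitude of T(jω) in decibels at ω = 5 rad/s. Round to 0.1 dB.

-0.0 dB

At ω = 5 rad/s:
pole (1 + j5·0.02) = 1 + j0.1 → |·| ≈ 1.005, ∠ ≈ 5.71°
|T| = 1 · 1 / (1.005) ≈ 0.99502
Gain = 20 log₁₀(0.99502) ≈ -0.04 dB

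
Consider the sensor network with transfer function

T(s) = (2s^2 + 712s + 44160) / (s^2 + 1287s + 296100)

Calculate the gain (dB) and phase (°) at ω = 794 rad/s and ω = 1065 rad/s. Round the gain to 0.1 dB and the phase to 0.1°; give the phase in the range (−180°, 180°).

Substitute s = j794:
Numerator: 2(j794)^2 + 712(j794) + 44160 = -1216712 + j565328
Denominator: (j794)^2 + 1287(j794) + 296100 = -334336 + j1021878
|N| = √(1216712² + 565328²) ≈ 1.3416e+06, ∠N ≈ 155.08°
|D| = √(334336² + 1021878²) ≈ 1.0752e+06, ∠D ≈ 108.12°
|T| = 1.3416e+06 / 1.0752e+06 ≈ 1.2478
Gain = 20 log₁₀(1.2478) ≈ 1.92 dB
∠T = 155.08° − 108.12° = 46.96°

Substitute s = j1065:
Numerator: 2(j1065)^2 + 712(j1065) + 44160 = -2224290 + j758280
Denominator: (j1065)^2 + 1287(j1065) + 296100 = -838125 + j1370655
|N| = √(2224290² + 758280²) ≈ 2.35e+06, ∠N ≈ 161.18°
|D| = √(838125² + 1370655²) ≈ 1.6066e+06, ∠D ≈ 121.44°
|T| = 2.35e+06 / 1.6066e+06 ≈ 1.4627
Gain = 20 log₁₀(1.4627) ≈ 3.30 dB
∠T = 161.18° − 121.44° = 39.74°

ω = 794: 1.9 dB, 47.0°; ω = 1065: 3.3 dB, 39.7°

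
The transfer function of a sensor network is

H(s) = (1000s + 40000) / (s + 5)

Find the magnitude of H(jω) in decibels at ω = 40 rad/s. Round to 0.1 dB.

62.9 dB

Substitute s = j40:
Numerator: 1000(j40) + 40000 = 40000 + j40000
Denominator: (j40) + 5 = 5 + j40
|N| = √(40000² + 40000²) ≈ 56569, ∠N ≈ 45.00°
|D| = √(5² + 40²) ≈ 40.311, ∠D ≈ 82.87°
|H| = 56569 / 40.311 ≈ 1403.3
Gain = 20 log₁₀(1403.3) ≈ 62.94 dB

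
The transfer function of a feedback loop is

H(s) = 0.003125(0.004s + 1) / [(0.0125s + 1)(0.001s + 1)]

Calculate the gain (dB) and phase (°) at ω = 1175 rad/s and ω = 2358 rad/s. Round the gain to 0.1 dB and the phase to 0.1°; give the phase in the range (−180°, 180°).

At ω = 1175 rad/s:
zero (1 + j1175·0.004) = 1 + j4.7 → |·| ≈ 4.8052, ∠ ≈ 77.99°
pole (1 + j1175·0.0125) = 1 + j14.6875 → |·| ≈ 14.722, ∠ ≈ 86.11°
pole (1 + j1175·0.001) = 1 + j1.175 → |·| ≈ 1.5429, ∠ ≈ 49.60°
|H| = 0.003125 · 4.8052 / (14.722 · 1.5429) ≈ 0.00066108
Gain = 20 log₁₀(0.00066108) ≈ -63.59 dB
∠H = (77.99°) − (86.11° + 49.60°) = -57.72°

At ω = 2358 rad/s:
zero (1 + j2358·0.004) = 1 + j9.432 → |·| ≈ 9.4849, ∠ ≈ 83.95°
pole (1 + j2358·0.0125) = 1 + j29.475 → |·| ≈ 29.492, ∠ ≈ 88.06°
pole (1 + j2358·0.001) = 1 + j2.358 → |·| ≈ 2.5613, ∠ ≈ 67.02°
|H| = 0.003125 · 9.4849 / (29.492 · 2.5613) ≈ 0.00039239
Gain = 20 log₁₀(0.00039239) ≈ -68.13 dB
∠H = (83.95°) − (88.06° + 67.02°) = -71.13°

ω = 1175: -63.6 dB, -57.7°; ω = 2358: -68.1 dB, -71.1°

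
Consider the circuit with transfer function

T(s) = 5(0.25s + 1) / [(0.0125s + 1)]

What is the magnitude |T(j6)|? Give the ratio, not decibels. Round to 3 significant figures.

8.99

At ω = 6 rad/s:
zero (1 + j6·0.25) = 1 + j1.5 → |·| ≈ 1.8028, ∠ ≈ 56.31°
pole (1 + j6·0.0125) = 1 + j0.075 → |·| ≈ 1.0028, ∠ ≈ 4.29°
|T| = 5 · 1.8028 / (1.0028) ≈ 8.9888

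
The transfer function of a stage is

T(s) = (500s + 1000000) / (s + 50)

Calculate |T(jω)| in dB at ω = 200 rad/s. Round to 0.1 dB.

73.8 dB

Substitute s = j200:
Numerator: 500(j200) + 1000000 = 1000000 + j100000
Denominator: (j200) + 50 = 50 + j200
|N| = √(1000000² + 100000²) ≈ 1.005e+06, ∠N ≈ 5.71°
|D| = √(50² + 200²) ≈ 206.16, ∠D ≈ 75.96°
|T| = 1.005e+06 / 206.16 ≈ 4874.9
Gain = 20 log₁₀(4874.9) ≈ 73.76 dB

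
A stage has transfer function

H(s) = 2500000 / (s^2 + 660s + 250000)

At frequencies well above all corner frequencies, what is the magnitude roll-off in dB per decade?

-40 dB/decade

Each pole contributes −20 dB/decade at high frequency; each zero contributes +20 dB/decade.
Net: 0 zero(s) − 2 pole(s) → -40 dB/decade.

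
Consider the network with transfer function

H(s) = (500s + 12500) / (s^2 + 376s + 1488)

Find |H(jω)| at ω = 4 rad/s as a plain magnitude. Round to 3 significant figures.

6.02

Substitute s = j4:
Numerator: 500(j4) + 12500 = 12500 + j2000
Denominator: (j4)^2 + 376(j4) + 1488 = 1472 + j1504
|N| = √(12500² + 2000²) ≈ 12659, ∠N ≈ 9.09°
|D| = √(1472² + 1504²) ≈ 2104.5, ∠D ≈ 45.62°
|H| = 12659 / 2104.5 ≈ 6.0152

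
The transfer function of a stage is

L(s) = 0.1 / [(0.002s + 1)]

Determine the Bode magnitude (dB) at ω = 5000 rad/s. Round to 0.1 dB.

-40.0 dB

At ω = 5000 rad/s:
pole (1 + j5000·0.002) = 1 + j10 → |·| ≈ 10.05, ∠ ≈ 84.29°
|L| = 0.1 · 1 / (10.05) ≈ 0.0099502
Gain = 20 log₁₀(0.0099502) ≈ -40.04 dB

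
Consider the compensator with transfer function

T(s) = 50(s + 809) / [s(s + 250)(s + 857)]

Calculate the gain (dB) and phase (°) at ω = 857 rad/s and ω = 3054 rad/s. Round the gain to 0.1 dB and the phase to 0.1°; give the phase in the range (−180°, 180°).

ω = 857: -83.9 dB, -162.1°; ω = 3054: -105.5 dB, -174.5°

At s = jω = j857:
zero (s+809): 809 + j857 → |·| = √(809²+857²) = √1388930 ≈ 1178.5, ∠ = arctan(857/809) ≈ 46.65°
pole (s+250): 250 + j857 → |·| = √(250²+857²) = √796949 ≈ 892.72, ∠ = arctan(857/250) ≈ 73.74°
pole (s+857): 857 + j857 → |·| = √(857²+857²) = √1468898 ≈ 1212, ∠ = arctan(857/857) ≈ 45.00°
pole at origin: |s| = 857, ∠ = 90.00° (in denominator)
|T| = 50 · 1178.5 / 9.2725e+08 ≈ 6.3548e-05
Gain = 20 log₁₀(6.3548e-05) ≈ -83.94 dB
∠T = 46.65° − 208.74° = -162.09°

At s = jω = j3054:
zero (s+809): 809 + j3054 → |·| = √(809²+3054²) = √9981397 ≈ 3159.3, ∠ = arctan(3054/809) ≈ 75.16°
pole (s+250): 250 + j3054 → |·| = √(250²+3054²) = √9389416 ≈ 3064.2, ∠ = arctan(3054/250) ≈ 85.32°
pole (s+857): 857 + j3054 → |·| = √(857²+3054²) = √10061365 ≈ 3172, ∠ = arctan(3054/857) ≈ 74.33°
pole at origin: |s| = 3054, ∠ = 90.00° (in denominator)
|T| = 50 · 3159.3 / 2.9684e+10 ≈ 5.3216e-06
Gain = 20 log₁₀(5.3216e-06) ≈ -105.48 dB
∠T = 75.16° − 249.65° = -174.49°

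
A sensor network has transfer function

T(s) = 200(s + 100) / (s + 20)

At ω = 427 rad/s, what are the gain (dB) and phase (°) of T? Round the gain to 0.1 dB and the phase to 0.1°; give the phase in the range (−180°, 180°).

At s = jω = j427:
zero (s+100): 100 + j427 → |·| = √(100²+427²) = √192329 ≈ 438.55, ∠ = arctan(427/100) ≈ 76.82°
pole (s+20): 20 + j427 → |·| = √(20²+427²) = √182729 ≈ 427.47, ∠ = arctan(427/20) ≈ 87.32°
|T| = 200 · 438.55 / 427.47 ≈ 205.18
Gain = 20 log₁₀(205.18) ≈ 46.24 dB
∠T = 76.82° − 87.32° = -10.50°

46.2 dB, -10.5°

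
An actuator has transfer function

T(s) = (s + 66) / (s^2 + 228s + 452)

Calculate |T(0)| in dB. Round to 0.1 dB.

T(0) = 66 / 452 ≈ 0.14602
20 log₁₀(0.14602) ≈ -16.71 dB

-16.7 dB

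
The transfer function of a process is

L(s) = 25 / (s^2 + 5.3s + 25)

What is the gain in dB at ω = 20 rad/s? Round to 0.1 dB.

At s = jω = j20:
quadratic: (j20)² + 5.3·j20 + 25 = -375 + j106 → |·| ≈ 389.69, ∠ ≈ 164.22°
|L| = 25 / 389.69 ≈ 0.064154
Gain = 20 log₁₀(0.064154) ≈ -23.86 dB

-23.9 dB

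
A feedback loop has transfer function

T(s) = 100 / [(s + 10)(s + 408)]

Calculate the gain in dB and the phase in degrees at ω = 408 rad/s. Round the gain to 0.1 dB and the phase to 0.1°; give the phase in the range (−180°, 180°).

At s = jω = j408:
pole (s+10): 10 + j408 → |·| = √(10²+408²) = √166564 ≈ 408.12, ∠ = arctan(408/10) ≈ 88.60°
pole (s+408): 408 + j408 → |·| = √(408²+408²) = √332928 ≈ 577, ∠ = arctan(408/408) ≈ 45.00°
|T| = 100 / 2.3549e+05 ≈ 0.00042465
Gain = 20 log₁₀(0.00042465) ≈ -67.44 dB
∠T = 0.00° − 133.60° = -133.60°

-67.4 dB, -133.6°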